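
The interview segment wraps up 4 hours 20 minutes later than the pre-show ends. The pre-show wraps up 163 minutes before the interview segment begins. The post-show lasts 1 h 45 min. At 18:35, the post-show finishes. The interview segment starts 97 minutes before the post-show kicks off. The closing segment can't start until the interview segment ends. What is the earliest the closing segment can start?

The post-show starts at 18:35 − 105 min = 16:50.
The interview segment starts at 16:50 − 97 min = 15:13.
The pre-show ends at 15:13 − 163 min = 12:30.
The interview segment ends at 12:30 + 260 min = 16:50.
The closing segment is bounded by the interview segment, so the earliest it can start is 16:50.

16:50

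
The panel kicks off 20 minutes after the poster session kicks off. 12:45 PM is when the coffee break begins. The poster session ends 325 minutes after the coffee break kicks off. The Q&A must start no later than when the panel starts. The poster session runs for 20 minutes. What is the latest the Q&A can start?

The poster session ends at 12:45 PM + 325 min = 6:10 PM.
The poster session starts at 6:10 PM − 20 min = 5:50 PM.
The panel starts at 5:50 PM + 20 min = 6:10 PM.
The Q&A is bounded by the panel, so the latest it can start is 6:10 PM.

6:10 PM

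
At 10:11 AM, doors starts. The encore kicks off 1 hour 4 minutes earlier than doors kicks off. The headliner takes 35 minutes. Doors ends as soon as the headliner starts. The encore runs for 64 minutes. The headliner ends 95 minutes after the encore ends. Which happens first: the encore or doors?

the encore

The encore starts at 10:11 AM − 64 min = 9:07 AM.
The encore starts at 9:07 AM and doors starts at 10:11 AM, so the encore is first.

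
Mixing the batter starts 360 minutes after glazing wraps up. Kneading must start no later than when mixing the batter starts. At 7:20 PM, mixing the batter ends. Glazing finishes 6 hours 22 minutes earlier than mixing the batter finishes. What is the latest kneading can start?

Glazing ends at 7:20 PM − 382 min = 12:58 PM.
Mixing the batter starts at 12:58 PM + 360 min = 6:58 PM.
Kneading is bounded by mixing the batter, so the latest it can start is 6:58 PM.

6:58 PM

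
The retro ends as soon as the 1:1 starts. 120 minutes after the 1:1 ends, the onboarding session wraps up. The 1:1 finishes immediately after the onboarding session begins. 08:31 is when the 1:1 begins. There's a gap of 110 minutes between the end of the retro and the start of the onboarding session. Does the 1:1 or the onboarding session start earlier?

the 1:1

The retro ends at 08:31.
The onboarding session starts at 08:31 + 110 min = 10:21.
The 1:1 starts at 08:31 and the onboarding session starts at 10:21, so the 1:1 is first.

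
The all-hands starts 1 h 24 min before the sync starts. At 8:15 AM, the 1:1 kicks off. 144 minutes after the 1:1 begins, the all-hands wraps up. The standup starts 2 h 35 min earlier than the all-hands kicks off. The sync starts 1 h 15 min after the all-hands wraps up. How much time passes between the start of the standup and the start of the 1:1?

The all-hands ends at 8:15 AM + 144 min = 10:39 AM.
The sync starts at 10:39 AM + 75 min = 11:54 AM.
The all-hands starts at 11:54 AM − 84 min = 10:30 AM.
The standup starts at 10:30 AM − 155 min = 7:55 AM.
From 7:55 AM to 8:15 AM is 20 minutes.

20 minutes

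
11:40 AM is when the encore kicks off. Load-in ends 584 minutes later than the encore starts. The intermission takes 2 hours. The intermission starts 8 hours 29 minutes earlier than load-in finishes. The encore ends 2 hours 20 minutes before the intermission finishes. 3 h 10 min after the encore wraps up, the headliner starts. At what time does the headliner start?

3:45 PM

Load-in ends at 11:40 AM + 584 min = 9:24 PM.
The intermission starts at 9:24 PM − 509 min = 12:55 PM.
The intermission ends at 12:55 PM + 120 min = 2:55 PM.
The encore ends at 2:55 PM − 140 min = 12:35 PM.
The headliner starts at 12:35 PM + 190 min = 3:45 PM.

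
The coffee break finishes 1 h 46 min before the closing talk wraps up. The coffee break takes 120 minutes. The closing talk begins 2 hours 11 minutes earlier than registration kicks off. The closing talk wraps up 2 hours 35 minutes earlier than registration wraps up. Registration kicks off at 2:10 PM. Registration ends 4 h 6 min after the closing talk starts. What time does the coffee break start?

9:44 AM

The closing talk starts at 2:10 PM − 131 min = 11:59 AM.
Registration ends at 11:59 AM + 246 min = 4:05 PM.
The closing talk ends at 4:05 PM − 155 min = 1:30 PM.
The coffee break ends at 1:30 PM − 106 min = 11:44 AM.
The coffee break starts at 11:44 AM − 120 min = 9:44 AM.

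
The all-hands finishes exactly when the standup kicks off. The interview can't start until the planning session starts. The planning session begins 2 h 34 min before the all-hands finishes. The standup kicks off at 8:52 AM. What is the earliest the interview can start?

The all-hands ends at 8:52 AM.
The planning session starts at 8:52 AM − 154 min = 6:18 AM.
The interview is bounded by the planning session, so the earliest it can start is 6:18 AM.

6:18 AM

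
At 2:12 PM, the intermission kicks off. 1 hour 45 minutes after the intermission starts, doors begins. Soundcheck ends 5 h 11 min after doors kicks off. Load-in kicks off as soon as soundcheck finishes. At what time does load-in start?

Doors starts at 2:12 PM + 105 min = 3:57 PM.
Soundcheck ends at 3:57 PM + 311 min = 9:08 PM.
So load-in starts at 9:08 PM.

9:08 PM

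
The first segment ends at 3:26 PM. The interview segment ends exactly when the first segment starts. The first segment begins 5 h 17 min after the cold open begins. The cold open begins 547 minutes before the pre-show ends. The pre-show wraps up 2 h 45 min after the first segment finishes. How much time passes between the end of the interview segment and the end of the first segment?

The pre-show ends at 3:26 PM + 165 min = 6:11 PM.
The cold open starts at 6:11 PM − 547 min = 9:04 AM.
The first segment starts at 9:04 AM + 317 min = 2:21 PM.
So the interview segment ends at 2:21 PM.
From 2:21 PM to 3:26 PM is 1 hour 5 minutes.

1 hour 5 minutes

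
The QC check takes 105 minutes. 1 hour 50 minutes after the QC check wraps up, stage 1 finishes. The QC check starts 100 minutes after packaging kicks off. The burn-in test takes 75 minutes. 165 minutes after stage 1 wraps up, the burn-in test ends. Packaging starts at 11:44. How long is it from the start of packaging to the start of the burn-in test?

6 h 45 min

The QC check starts at 11:44 + 100 min = 13:24.
The QC check ends at 13:24 + 105 min = 15:09.
Stage 1 ends at 15:09 + 110 min = 16:59.
The burn-in test ends at 16:59 + 165 min = 19:44.
The burn-in test starts at 19:44 − 75 min = 18:29.
From 11:44 to 18:29 is 6 h 45 min.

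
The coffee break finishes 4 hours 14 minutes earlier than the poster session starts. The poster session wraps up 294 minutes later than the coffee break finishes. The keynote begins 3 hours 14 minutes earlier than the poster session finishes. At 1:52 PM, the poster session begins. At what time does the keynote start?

11:18 AM

The coffee break ends at 1:52 PM − 254 min = 9:38 AM.
The poster session ends at 9:38 AM + 294 min = 2:32 PM.
The keynote starts at 2:32 PM − 194 min = 11:18 AM.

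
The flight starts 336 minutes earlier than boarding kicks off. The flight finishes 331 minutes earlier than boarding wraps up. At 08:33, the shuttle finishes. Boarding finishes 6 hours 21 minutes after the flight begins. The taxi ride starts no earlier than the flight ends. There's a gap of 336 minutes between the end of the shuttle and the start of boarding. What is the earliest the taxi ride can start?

09:23

Boarding starts at 08:33 + 336 min = 14:09.
The flight starts at 14:09 − 336 min = 08:33.
Boarding ends at 08:33 + 381 min = 14:54.
The flight ends at 14:54 − 331 min = 09:23.
The taxi ride is bounded by the flight, so the earliest it can start is 09:23.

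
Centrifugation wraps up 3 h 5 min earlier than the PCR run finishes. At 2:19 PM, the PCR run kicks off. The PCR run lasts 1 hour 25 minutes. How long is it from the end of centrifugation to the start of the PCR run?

1 h 40 min

The PCR run ends at 2:19 PM + 85 min = 3:44 PM.
Centrifugation ends at 3:44 PM − 185 min = 12:39 PM.
From 12:39 PM to 2:19 PM is 1 h 40 min.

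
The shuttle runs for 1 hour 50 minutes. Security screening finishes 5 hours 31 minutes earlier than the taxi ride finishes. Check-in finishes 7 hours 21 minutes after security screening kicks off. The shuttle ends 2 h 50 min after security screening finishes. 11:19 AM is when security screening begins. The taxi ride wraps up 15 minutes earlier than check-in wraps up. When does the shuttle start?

1:54 PM

Check-in ends at 11:19 AM + 441 min = 6:40 PM.
The taxi ride ends at 6:40 PM − 15 min = 6:25 PM.
Security screening ends at 6:25 PM − 331 min = 12:54 PM.
The shuttle ends at 12:54 PM + 170 min = 3:44 PM.
The shuttle starts at 3:44 PM − 110 min = 1:54 PM.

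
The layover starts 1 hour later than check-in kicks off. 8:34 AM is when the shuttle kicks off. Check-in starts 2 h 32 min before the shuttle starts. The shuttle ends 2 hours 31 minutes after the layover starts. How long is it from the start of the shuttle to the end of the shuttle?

Check-in starts at 8:34 AM − 152 min = 6:02 AM.
The layover starts at 6:02 AM + 60 min = 7:02 AM.
The shuttle ends at 7:02 AM + 151 min = 9:33 AM.
From 8:34 AM to 9:33 AM is 59 minutes.

59 minutes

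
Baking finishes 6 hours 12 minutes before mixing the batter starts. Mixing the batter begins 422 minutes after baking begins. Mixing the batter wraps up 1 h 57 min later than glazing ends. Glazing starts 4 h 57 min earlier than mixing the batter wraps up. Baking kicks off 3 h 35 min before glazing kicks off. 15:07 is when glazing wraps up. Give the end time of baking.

Mixing the batter ends at 15:07 + 117 min = 17:04.
Glazing starts at 17:04 − 297 min = 12:07.
Baking starts at 12:07 − 215 min = 08:32.
Mixing the batter starts at 08:32 + 422 min = 15:34.
Baking ends at 15:34 − 372 min = 09:22.

09:22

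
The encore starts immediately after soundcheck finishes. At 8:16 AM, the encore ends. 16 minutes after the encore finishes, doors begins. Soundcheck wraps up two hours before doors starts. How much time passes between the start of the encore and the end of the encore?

Doors starts at 8:16 AM + 16 min = 8:32 AM.
Soundcheck ends at 8:32 AM − 120 min = 6:32 AM.
So the encore starts at 6:32 AM.
From 6:32 AM to 8:16 AM is 104 minutes.

104 minutes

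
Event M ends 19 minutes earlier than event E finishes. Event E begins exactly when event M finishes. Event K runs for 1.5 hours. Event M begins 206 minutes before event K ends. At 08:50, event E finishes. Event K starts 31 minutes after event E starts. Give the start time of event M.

Event M ends at 08:50 − 19 min = 08:31.
So event E starts at 08:31.
Event K starts at 08:31 + 31 min = 09:02.
Event K ends at 09:02 + 90 min = 10:32.
Event M starts at 10:32 − 206 min = 07:06.

07:06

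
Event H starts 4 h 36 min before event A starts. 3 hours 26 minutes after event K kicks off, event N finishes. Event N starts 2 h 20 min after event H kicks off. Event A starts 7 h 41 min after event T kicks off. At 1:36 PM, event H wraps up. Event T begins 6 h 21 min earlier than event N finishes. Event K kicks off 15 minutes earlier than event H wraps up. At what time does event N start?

Event K starts at 1:36 PM − 15 min = 1:21 PM.
Event N ends at 1:21 PM + 206 min = 4:47 PM.
Event T starts at 4:47 PM − 381 min = 10:26 AM.
Event A starts at 10:26 AM + 461 min = 6:07 PM.
Event H starts at 6:07 PM − 276 min = 1:31 PM.
Event N starts at 1:31 PM + 140 min = 3:51 PM.

3:51 PM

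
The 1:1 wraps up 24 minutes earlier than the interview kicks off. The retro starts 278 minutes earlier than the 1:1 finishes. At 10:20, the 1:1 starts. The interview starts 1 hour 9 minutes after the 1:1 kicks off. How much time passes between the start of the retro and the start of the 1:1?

233 minutes

The interview starts at 10:20 + 69 min = 11:29.
The 1:1 ends at 11:29 − 24 min = 11:05.
The retro starts at 11:05 − 278 min = 06:27.
From 06:27 to 10:20 is 233 minutes.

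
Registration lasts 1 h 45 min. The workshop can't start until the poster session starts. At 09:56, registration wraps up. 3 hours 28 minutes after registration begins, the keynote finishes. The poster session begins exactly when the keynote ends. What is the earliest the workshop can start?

11:39

Registration starts at 09:56 − 105 min = 08:11.
The keynote ends at 08:11 + 208 min = 11:39.
So the poster session starts at 11:39.
The workshop is bounded by the poster session, so the earliest it can start is 11:39.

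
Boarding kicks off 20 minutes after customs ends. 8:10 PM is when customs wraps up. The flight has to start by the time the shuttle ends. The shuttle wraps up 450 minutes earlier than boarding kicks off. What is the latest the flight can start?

1:00 PM

Boarding starts at 8:10 PM + 20 min = 8:30 PM.
The shuttle ends at 8:30 PM − 450 min = 1:00 PM.
The flight is bounded by the shuttle, so the latest it can start is 1:00 PM.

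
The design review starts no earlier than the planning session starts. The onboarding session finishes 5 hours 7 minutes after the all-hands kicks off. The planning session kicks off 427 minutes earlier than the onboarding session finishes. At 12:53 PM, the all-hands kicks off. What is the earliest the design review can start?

10:53 AM

The onboarding session ends at 12:53 PM + 307 min = 6:00 PM.
The planning session starts at 6:00 PM − 427 min = 10:53 AM.
The design review is bounded by the planning session, so the earliest it can start is 10:53 AM.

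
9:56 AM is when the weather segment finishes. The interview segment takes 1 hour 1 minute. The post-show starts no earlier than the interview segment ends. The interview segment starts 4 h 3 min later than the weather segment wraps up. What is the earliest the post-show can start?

The interview segment starts at 9:56 AM + 243 min = 1:59 PM.
The interview segment ends at 1:59 PM + 61 min = 3:00 PM.
The post-show is bounded by the interview segment, so the earliest it can start is 3:00 PM.

3:00 PM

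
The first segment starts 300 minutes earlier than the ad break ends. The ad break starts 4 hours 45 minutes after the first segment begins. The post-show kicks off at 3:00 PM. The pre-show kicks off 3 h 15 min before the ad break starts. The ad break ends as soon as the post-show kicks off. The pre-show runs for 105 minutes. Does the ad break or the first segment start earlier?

The ad break ends at 3:00 PM.
The first segment starts at 3:00 PM − 300 min = 10:00 AM.
The ad break starts at 10:00 AM + 285 min = 2:45 PM.
The ad break starts at 2:45 PM and the first segment starts at 10:00 AM, so the first segment is first.

the first segment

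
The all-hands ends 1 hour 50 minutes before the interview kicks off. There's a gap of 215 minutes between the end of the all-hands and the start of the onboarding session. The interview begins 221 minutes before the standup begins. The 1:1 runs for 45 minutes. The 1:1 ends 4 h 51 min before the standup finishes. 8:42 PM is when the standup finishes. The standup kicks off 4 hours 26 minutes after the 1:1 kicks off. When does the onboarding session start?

5:36 PM

The 1:1 ends at 8:42 PM − 291 min = 3:51 PM.
The 1:1 starts at 3:51 PM − 45 min = 3:06 PM.
The standup starts at 3:06 PM + 266 min = 7:32 PM.
The interview starts at 7:32 PM − 221 min = 3:51 PM.
The all-hands ends at 3:51 PM − 110 min = 2:01 PM.
The onboarding session starts at 2:01 PM + 215 min = 5:36 PM.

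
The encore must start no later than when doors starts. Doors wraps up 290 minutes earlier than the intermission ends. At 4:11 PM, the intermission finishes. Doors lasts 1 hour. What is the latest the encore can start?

10:21 AM

Doors ends at 4:11 PM − 290 min = 11:21 AM.
Doors starts at 11:21 AM − 60 min = 10:21 AM.
The encore is bounded by doors, so the latest it can start is 10:21 AM.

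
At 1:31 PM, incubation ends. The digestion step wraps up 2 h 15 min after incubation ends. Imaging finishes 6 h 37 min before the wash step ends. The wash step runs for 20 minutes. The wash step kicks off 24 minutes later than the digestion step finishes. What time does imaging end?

The digestion step ends at 1:31 PM + 135 min = 3:46 PM.
The wash step starts at 3:46 PM + 24 min = 4:10 PM.
The wash step ends at 4:10 PM + 20 min = 4:30 PM.
Imaging ends at 4:30 PM − 397 min = 9:53 AM.

9:53 AM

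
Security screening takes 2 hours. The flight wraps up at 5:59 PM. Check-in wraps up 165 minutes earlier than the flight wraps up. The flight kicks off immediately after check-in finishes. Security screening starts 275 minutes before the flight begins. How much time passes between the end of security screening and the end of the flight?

Check-in ends at 5:59 PM − 165 min = 3:14 PM.
So the flight starts at 3:14 PM.
Security screening starts at 3:14 PM − 275 min = 10:39 AM.
Security screening ends at 10:39 AM + 120 min = 12:39 PM.
From 12:39 PM to 5:59 PM is 5 h 20 min.

5 h 20 min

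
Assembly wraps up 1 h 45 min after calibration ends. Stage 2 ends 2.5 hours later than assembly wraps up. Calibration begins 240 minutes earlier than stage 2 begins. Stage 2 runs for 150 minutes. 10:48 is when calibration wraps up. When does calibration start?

08:33

Assembly ends at 10:48 + 105 min = 12:33.
Stage 2 ends at 12:33 + 150 min = 15:03.
Stage 2 starts at 15:03 − 150 min = 12:33.
Calibration starts at 12:33 − 240 min = 08:33.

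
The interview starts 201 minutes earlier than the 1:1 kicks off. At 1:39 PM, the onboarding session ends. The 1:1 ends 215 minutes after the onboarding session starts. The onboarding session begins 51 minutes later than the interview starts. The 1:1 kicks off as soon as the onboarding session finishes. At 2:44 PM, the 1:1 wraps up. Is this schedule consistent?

The 1:1 starts at 1:39 PM.
The interview starts at 1:39 PM − 201 min = 10:18 AM.
The onboarding session starts at 10:18 AM + 51 min = 11:09 AM.
The 1:1 ends at 11:09 AM + 215 min = 2:44 PM.
That matches the stated 2:44 PM, so the schedule is consistent.

Yes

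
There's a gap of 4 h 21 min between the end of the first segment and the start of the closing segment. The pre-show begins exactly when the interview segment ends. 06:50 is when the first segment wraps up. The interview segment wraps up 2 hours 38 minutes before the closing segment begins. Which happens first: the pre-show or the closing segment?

the pre-show

The closing segment starts at 06:50 + 261 min = 11:11.
The interview segment ends at 11:11 − 158 min = 08:33.
So the pre-show starts at 08:33.
The pre-show starts at 08:33 and the closing segment starts at 11:11, so the pre-show is first.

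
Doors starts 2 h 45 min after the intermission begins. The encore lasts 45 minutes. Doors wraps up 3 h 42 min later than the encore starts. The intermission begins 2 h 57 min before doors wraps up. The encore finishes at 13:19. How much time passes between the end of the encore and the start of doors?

The encore starts at 13:19 − 45 min = 12:34.
Doors ends at 12:34 + 222 min = 16:16.
The intermission starts at 16:16 − 177 min = 13:19.
Doors starts at 13:19 + 165 min = 16:04.
From 13:19 to 16:04 is 165 minutes.

165 minutes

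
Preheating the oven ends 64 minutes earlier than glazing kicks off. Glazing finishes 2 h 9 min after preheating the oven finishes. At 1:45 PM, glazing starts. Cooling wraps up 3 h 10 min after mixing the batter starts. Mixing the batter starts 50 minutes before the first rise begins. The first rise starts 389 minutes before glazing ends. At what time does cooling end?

Preheating the oven ends at 1:45 PM − 64 min = 12:41 PM.
Glazing ends at 12:41 PM + 129 min = 2:50 PM.
The first rise starts at 2:50 PM − 389 min = 8:21 AM.
Mixing the batter starts at 8:21 AM − 50 min = 7:31 AM.
Cooling ends at 7:31 AM + 190 min = 10:41 AM.

10:41 AM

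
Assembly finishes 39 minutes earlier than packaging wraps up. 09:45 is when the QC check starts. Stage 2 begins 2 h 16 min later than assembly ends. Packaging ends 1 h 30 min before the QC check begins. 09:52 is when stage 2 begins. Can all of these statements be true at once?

Yes

Packaging ends at 09:45 − 90 min = 08:15.
Assembly ends at 08:15 − 39 min = 07:36.
Stage 2 starts at 07:36 + 136 min = 09:52.
That matches the stated 09:52, so the schedule is consistent.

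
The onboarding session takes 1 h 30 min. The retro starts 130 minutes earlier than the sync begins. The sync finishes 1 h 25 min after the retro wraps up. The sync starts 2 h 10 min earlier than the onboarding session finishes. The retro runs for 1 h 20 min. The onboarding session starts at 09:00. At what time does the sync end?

08:55

The onboarding session ends at 09:00 + 90 min = 10:30.
The sync starts at 10:30 − 130 min = 08:20.
The retro starts at 08:20 − 130 min = 06:10.
The retro ends at 06:10 + 80 min = 07:30.
The sync ends at 07:30 + 85 min = 08:55.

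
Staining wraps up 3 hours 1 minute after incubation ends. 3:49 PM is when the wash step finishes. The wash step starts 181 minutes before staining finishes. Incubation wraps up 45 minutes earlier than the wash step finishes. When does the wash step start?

Incubation ends at 3:49 PM − 45 min = 3:04 PM.
Staining ends at 3:04 PM + 181 min = 6:05 PM.
The wash step starts at 6:05 PM − 181 min = 3:04 PM.

3:04 PM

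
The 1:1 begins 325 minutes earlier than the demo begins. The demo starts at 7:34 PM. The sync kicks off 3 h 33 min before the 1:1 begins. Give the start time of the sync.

10:36 AM

The 1:1 starts at 7:34 PM − 325 min = 2:09 PM.
The sync starts at 2:09 PM − 213 min = 10:36 AM.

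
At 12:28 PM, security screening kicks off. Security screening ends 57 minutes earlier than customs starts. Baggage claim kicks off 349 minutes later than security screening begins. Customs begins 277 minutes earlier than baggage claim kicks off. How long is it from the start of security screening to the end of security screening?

Baggage claim starts at 12:28 PM + 349 min = 6:17 PM.
Customs starts at 6:17 PM − 277 min = 1:40 PM.
Security screening ends at 1:40 PM − 57 min = 12:43 PM.
From 12:28 PM to 12:43 PM is 15 minutes.

15 minutes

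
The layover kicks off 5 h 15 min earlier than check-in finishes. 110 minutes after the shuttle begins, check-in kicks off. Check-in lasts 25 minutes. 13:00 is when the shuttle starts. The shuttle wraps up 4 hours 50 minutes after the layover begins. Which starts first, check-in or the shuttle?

the shuttle

Check-in starts at 13:00 + 110 min = 14:50.
Check-in starts at 14:50 and the shuttle starts at 13:00, so the shuttle is first.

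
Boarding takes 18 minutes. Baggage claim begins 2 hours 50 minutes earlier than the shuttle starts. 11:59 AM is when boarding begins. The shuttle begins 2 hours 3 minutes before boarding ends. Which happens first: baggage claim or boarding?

Boarding ends at 11:59 AM + 18 min = 12:17 PM.
The shuttle starts at 12:17 PM − 123 min = 10:14 AM.
Baggage claim starts at 10:14 AM − 170 min = 7:24 AM.
Baggage claim starts at 7:24 AM and boarding starts at 11:59 AM, so baggage claim is first.

baggage claim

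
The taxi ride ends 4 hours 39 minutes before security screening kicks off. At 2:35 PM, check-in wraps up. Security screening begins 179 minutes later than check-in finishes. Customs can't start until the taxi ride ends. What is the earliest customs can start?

12:55 PM

Security screening starts at 2:35 PM + 179 min = 5:34 PM.
The taxi ride ends at 5:34 PM − 279 min = 12:55 PM.
Customs is bounded by the taxi ride, so the earliest it can start is 12:55 PM.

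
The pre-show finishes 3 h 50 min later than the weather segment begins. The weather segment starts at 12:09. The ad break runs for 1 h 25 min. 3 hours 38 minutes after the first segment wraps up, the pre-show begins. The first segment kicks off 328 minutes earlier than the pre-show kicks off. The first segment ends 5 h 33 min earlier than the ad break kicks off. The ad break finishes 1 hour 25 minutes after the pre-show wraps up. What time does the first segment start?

The pre-show ends at 12:09 + 230 min = 15:59.
The ad break ends at 15:59 + 85 min = 17:24.
The ad break starts at 17:24 − 85 min = 15:59.
The first segment ends at 15:59 − 333 min = 10:26.
The pre-show starts at 10:26 + 218 min = 14:04.
The first segment starts at 14:04 − 328 min = 08:36.

08:36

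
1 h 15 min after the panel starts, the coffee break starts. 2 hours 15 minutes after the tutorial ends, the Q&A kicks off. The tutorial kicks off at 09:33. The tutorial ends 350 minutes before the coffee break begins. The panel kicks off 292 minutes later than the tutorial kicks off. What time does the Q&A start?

12:05

The panel starts at 09:33 + 292 min = 14:25.
The coffee break starts at 14:25 + 75 min = 15:40.
The tutorial ends at 15:40 − 350 min = 09:50.
The Q&A starts at 09:50 + 135 min = 12:05.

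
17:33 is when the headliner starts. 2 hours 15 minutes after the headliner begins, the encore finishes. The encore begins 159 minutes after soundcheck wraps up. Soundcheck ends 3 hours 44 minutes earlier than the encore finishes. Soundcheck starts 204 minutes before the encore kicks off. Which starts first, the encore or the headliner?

the headliner

The encore ends at 17:33 + 135 min = 19:48.
Soundcheck ends at 19:48 − 224 min = 16:04.
The encore starts at 16:04 + 159 min = 18:43.
The encore starts at 18:43 and the headliner starts at 17:33, so the headliner is first.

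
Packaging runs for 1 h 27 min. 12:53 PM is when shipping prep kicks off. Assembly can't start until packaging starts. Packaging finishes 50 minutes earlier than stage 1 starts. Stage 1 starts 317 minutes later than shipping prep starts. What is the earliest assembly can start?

Stage 1 starts at 12:53 PM + 317 min = 6:10 PM.
Packaging ends at 6:10 PM − 50 min = 5:20 PM.
Packaging starts at 5:20 PM − 87 min = 3:53 PM.
Assembly is bounded by packaging, so the earliest it can start is 3:53 PM.

3:53 PM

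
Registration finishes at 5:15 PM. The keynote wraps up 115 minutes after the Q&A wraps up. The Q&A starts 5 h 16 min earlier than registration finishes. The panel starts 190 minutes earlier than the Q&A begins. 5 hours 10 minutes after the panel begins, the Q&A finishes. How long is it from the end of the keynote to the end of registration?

The Q&A starts at 5:15 PM − 316 min = 11:59 AM.
The panel starts at 11:59 AM − 190 min = 8:49 AM.
The Q&A ends at 8:49 AM + 310 min = 1:59 PM.
The keynote ends at 1:59 PM + 115 min = 3:54 PM.
From 3:54 PM to 5:15 PM is 1 h 21 min.

1 h 21 min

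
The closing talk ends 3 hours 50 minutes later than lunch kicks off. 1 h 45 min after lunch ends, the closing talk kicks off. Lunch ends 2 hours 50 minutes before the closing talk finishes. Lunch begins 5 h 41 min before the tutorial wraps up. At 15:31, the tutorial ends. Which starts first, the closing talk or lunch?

lunch

Lunch starts at 15:31 − 341 min = 09:50.
The closing talk ends at 09:50 + 230 min = 13:40.
Lunch ends at 13:40 − 170 min = 10:50.
The closing talk starts at 10:50 + 105 min = 12:35.
The closing talk starts at 12:35 and lunch starts at 09:50, so lunch is first.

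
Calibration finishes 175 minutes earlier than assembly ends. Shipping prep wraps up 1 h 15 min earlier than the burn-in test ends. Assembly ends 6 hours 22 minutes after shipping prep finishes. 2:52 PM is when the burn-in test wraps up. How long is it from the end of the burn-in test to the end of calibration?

2 hours 12 minutes

Shipping prep ends at 2:52 PM − 75 min = 1:37 PM.
Assembly ends at 1:37 PM + 382 min = 7:59 PM.
Calibration ends at 7:59 PM − 175 min = 5:04 PM.
From 2:52 PM to 5:04 PM is 2 hours 12 minutes.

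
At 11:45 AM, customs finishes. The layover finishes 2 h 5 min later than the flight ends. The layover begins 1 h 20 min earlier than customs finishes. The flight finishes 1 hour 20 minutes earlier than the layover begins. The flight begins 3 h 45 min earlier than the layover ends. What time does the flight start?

7:25 AM

The layover starts at 11:45 AM − 80 min = 10:25 AM.
The flight ends at 10:25 AM − 80 min = 9:05 AM.
The layover ends at 9:05 AM + 125 min = 11:10 AM.
The flight starts at 11:10 AM − 225 min = 7:25 AM.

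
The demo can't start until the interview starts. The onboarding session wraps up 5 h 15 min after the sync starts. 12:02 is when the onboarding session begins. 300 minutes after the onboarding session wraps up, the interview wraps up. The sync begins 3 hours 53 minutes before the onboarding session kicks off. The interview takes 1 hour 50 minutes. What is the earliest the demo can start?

16:34

The sync starts at 12:02 − 233 min = 08:09.
The onboarding session ends at 08:09 + 315 min = 13:24.
The interview ends at 13:24 + 300 min = 18:24.
The interview starts at 18:24 − 110 min = 16:34.
The demo is bounded by the interview, so the earliest it can start is 16:34.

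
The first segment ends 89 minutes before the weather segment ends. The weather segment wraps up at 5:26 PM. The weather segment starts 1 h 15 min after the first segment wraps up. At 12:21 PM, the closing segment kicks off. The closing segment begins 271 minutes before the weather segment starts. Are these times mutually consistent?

The first segment ends at 5:26 PM − 89 min = 3:57 PM.
The weather segment starts at 3:57 PM + 75 min = 5:12 PM.
The closing segment starts at 5:12 PM − 271 min = 12:41 PM.
But the closing segment is also said to start at 12:21 PM — a 20-minute conflict.

No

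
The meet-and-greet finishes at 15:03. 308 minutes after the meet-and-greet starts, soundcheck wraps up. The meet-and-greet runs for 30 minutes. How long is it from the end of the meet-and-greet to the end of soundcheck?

The meet-and-greet starts at 15:03 − 30 min = 14:33.
Soundcheck ends at 14:33 + 308 min = 19:41.
From 15:03 to 19:41 is 4 h 38 min.

4 h 38 min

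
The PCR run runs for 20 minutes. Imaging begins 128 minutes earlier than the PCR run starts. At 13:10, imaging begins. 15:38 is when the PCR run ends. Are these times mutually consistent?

Yes

The PCR run starts at 15:38 − 20 min = 15:18.
Imaging starts at 15:18 − 128 min = 13:10.
That matches the stated 13:10, so the schedule is consistent.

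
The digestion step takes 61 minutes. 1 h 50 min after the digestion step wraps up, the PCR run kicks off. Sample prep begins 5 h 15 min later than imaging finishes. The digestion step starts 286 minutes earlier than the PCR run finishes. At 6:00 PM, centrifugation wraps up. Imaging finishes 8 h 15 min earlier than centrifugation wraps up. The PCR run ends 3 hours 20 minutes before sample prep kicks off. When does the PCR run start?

Imaging ends at 6:00 PM − 495 min = 9:45 AM.
Sample prep starts at 9:45 AM + 315 min = 3:00 PM.
The PCR run ends at 3:00 PM − 200 min = 11:40 AM.
The digestion step starts at 11:40 AM − 286 min = 6:54 AM.
The digestion step ends at 6:54 AM + 61 min = 7:55 AM.
The PCR run starts at 7:55 AM + 110 min = 9:45 AM.

9:45 AM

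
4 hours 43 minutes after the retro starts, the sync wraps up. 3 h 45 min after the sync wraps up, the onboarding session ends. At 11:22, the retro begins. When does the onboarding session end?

19:50

The sync ends at 11:22 + 283 min = 16:05.
The onboarding session ends at 16:05 + 225 min = 19:50.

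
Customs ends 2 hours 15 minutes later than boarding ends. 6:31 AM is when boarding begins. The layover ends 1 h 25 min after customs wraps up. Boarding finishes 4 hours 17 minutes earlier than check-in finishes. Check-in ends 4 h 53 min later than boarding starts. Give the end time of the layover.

10:47 AM

Check-in ends at 6:31 AM + 293 min = 11:24 AM.
Boarding ends at 11:24 AM − 257 min = 7:07 AM.
Customs ends at 7:07 AM + 135 min = 9:22 AM.
The layover ends at 9:22 AM + 85 min = 10:47 AM.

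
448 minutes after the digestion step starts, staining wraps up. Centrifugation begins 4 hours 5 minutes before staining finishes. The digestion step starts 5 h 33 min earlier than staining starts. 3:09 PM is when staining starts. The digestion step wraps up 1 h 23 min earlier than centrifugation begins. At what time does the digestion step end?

11:36 AM

The digestion step starts at 3:09 PM − 333 min = 9:36 AM.
Staining ends at 9:36 AM + 448 min = 5:04 PM.
Centrifugation starts at 5:04 PM − 245 min = 12:59 PM.
The digestion step ends at 12:59 PM − 83 min = 11:36 AM.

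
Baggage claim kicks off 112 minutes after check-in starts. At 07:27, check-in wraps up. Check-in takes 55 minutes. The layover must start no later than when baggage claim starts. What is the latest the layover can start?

08:24

Check-in starts at 07:27 − 55 min = 06:32.
Baggage claim starts at 06:32 + 112 min = 08:24.
The layover is bounded by baggage claim, so the latest it can start is 08:24.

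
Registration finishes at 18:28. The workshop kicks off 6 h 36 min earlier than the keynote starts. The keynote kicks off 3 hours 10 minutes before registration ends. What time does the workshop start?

08:42

The keynote starts at 18:28 − 190 min = 15:18.
The workshop starts at 15:18 − 396 min = 08:42.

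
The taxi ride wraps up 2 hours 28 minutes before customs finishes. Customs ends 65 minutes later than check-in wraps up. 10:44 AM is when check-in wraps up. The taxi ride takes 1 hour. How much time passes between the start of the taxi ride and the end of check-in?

Customs ends at 10:44 AM + 65 min = 11:49 AM.
The taxi ride ends at 11:49 AM − 148 min = 9:21 AM.
The taxi ride starts at 9:21 AM − 60 min = 8:21 AM.
From 8:21 AM to 10:44 AM is 2 h 23 min.

2 h 23 min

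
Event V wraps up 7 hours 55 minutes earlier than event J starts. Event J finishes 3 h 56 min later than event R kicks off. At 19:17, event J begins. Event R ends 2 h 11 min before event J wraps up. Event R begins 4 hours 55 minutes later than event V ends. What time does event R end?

18:02

Event V ends at 19:17 − 475 min = 11:22.
Event R starts at 11:22 + 295 min = 16:17.
Event J ends at 16:17 + 236 min = 20:13.
Event R ends at 20:13 − 131 min = 18:02.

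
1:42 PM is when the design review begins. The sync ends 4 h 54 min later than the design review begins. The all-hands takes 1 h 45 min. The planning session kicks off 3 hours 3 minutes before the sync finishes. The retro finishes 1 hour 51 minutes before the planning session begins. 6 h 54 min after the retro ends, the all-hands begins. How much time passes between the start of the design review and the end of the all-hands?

8 h 39 min

The sync ends at 1:42 PM + 294 min = 6:36 PM.
The planning session starts at 6:36 PM − 183 min = 3:33 PM.
The retro ends at 3:33 PM − 111 min = 1:42 PM.
The all-hands starts at 1:42 PM + 414 min = 8:36 PM.
The all-hands ends at 8:36 PM + 105 min = 10:21 PM.
From 1:42 PM to 10:21 PM is 8 h 39 min.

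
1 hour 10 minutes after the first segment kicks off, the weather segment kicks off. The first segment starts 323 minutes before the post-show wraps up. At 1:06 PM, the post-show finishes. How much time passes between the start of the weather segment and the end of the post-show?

The first segment starts at 1:06 PM − 323 min = 7:43 AM.
The weather segment starts at 7:43 AM + 70 min = 8:53 AM.
From 8:53 AM to 1:06 PM is 4 h 13 min.

4 h 13 min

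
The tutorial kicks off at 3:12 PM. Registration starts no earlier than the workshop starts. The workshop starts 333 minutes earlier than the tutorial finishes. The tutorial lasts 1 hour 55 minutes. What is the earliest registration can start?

The tutorial ends at 3:12 PM + 115 min = 5:07 PM.
The workshop starts at 5:07 PM − 333 min = 11:34 AM.
Registration is bounded by the workshop, so the earliest it can start is 11:34 AM.

11:34 AM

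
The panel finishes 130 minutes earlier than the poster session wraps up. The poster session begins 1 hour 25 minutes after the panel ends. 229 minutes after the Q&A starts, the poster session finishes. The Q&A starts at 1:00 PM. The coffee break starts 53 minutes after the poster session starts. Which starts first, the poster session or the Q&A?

the Q&A

The poster session ends at 1:00 PM + 229 min = 4:49 PM.
The panel ends at 4:49 PM − 130 min = 2:39 PM.
The poster session starts at 2:39 PM + 85 min = 4:04 PM.
The poster session starts at 4:04 PM and the Q&A starts at 1:00 PM, so the Q&A is first.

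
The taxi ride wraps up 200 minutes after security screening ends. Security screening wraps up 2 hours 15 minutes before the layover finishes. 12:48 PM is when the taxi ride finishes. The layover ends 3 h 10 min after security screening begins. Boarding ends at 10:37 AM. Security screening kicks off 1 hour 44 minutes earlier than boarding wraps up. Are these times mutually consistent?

Security screening starts at 10:37 AM − 104 min = 8:53 AM.
The layover ends at 8:53 AM + 190 min = 12:03 PM.
Security screening ends at 12:03 PM − 135 min = 9:48 AM.
The taxi ride ends at 9:48 AM + 200 min = 1:08 PM.
But the taxi ride is also said to end at 12:48 PM — a 20-minute conflict.

No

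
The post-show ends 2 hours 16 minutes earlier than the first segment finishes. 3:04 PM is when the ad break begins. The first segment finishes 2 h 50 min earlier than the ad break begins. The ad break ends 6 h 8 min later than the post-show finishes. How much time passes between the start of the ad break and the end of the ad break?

62 minutes

The first segment ends at 3:04 PM − 170 min = 12:14 PM.
The post-show ends at 12:14 PM − 136 min = 9:58 AM.
The ad break ends at 9:58 AM + 368 min = 4:06 PM.
From 3:04 PM to 4:06 PM is 62 minutes.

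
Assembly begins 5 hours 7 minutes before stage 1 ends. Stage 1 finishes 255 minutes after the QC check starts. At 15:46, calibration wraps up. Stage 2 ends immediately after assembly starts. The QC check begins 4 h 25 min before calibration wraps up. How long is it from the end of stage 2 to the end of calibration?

317 minutes

The QC check starts at 15:46 − 265 min = 11:21.
Stage 1 ends at 11:21 + 255 min = 15:36.
Assembly starts at 15:36 − 307 min = 10:29.
So stage 2 ends at 10:29.
From 10:29 to 15:46 is 317 minutes.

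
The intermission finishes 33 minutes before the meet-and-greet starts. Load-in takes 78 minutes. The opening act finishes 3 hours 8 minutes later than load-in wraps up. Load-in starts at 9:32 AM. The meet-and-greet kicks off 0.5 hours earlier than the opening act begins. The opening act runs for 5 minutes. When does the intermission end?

Load-in ends at 9:32 AM + 78 min = 10:50 AM.
The opening act ends at 10:50 AM + 188 min = 1:58 PM.
The opening act starts at 1:58 PM − 5 min = 1:53 PM.
The meet-and-greet starts at 1:53 PM − 30 min = 1:23 PM.
The intermission ends at 1:23 PM − 33 min = 12:50 PM.

12:50 PM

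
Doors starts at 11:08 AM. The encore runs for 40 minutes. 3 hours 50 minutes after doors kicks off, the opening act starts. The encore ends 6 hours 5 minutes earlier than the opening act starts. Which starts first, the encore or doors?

the encore

The opening act starts at 11:08 AM + 230 min = 2:58 PM.
The encore ends at 2:58 PM − 365 min = 8:53 AM.
The encore starts at 8:53 AM − 40 min = 8:13 AM.
The encore starts at 8:13 AM and doors starts at 11:08 AM, so the encore is first.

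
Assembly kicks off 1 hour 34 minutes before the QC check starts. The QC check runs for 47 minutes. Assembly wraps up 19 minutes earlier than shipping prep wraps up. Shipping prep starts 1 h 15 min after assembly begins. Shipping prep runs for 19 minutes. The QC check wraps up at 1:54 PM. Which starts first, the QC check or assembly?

assembly

The QC check starts at 1:54 PM − 47 min = 1:07 PM.
Assembly starts at 1:07 PM − 94 min = 11:33 AM.
The QC check starts at 1:07 PM and assembly starts at 11:33 AM, so assembly is first.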